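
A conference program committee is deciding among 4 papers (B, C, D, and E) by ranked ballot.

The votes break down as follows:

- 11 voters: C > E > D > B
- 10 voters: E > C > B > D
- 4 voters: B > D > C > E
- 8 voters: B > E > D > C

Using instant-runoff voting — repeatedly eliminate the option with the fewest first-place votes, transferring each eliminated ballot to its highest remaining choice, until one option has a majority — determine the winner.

C

Round 1: B 12, C 11, E 10, D 0. D has the fewest and is eliminated.
Round 2: B 12, C 11, E 10. E has the fewest and is eliminated.
Round 3: C 21, B 12. C has a majority.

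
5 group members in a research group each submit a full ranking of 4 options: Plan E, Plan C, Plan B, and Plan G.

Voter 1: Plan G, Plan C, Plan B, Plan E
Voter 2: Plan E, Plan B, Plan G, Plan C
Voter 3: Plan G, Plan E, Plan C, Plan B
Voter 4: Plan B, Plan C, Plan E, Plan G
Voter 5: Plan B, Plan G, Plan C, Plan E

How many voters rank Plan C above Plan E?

Ballots ranking Plan C above Plan E: 3.
Ballots ranking Plan E above Plan C: 2.
So 3 of 5 voters prefer Plan C to Plan E.

3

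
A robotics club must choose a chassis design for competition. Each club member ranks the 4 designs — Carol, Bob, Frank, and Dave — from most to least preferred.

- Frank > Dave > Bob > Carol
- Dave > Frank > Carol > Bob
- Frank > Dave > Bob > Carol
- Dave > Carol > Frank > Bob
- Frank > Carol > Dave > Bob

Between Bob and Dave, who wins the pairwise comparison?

Dave

Ballots ranking Bob above Dave: 0.
Ballots ranking Dave above Bob: 5.
Dave wins the head-to-head, 5–0.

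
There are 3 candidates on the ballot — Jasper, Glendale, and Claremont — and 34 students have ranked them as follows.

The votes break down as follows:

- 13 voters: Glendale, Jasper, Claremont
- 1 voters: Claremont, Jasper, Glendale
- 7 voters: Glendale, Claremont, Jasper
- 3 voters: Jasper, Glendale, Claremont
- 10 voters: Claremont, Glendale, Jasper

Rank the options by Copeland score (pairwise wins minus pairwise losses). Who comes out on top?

Glendale

Pairwise results:
  Jasper vs Glendale: Glendale wins 30–4.
  Jasper vs Claremont: Claremont wins 18–16.
  Glendale vs Claremont: Glendale wins 23–11.
Copeland scores (wins − losses):
  Jasper: 0 − 2 = -2
  Glendale: 2 − 0 = 2
  Claremont: 1 − 1 = 0
Glendale has the best Copeland score.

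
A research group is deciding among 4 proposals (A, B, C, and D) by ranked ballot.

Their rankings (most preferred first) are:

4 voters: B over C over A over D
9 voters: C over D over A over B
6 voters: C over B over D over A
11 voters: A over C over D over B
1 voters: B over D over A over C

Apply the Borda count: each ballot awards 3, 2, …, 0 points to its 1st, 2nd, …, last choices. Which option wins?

Borda scores:
  A: 4·1 + 9·1 + 6·0 + 11·3 + 1 = 47
  B: 4·3 + 9·0 + 6·2 + 11·0 + 3 = 27
  C: 4·2 + 9·3 + 6·3 + 11·2 + 0 = 75
  D: 4·0 + 9·2 + 6·1 + 11·1 + 2 = 37
C has the highest total.

C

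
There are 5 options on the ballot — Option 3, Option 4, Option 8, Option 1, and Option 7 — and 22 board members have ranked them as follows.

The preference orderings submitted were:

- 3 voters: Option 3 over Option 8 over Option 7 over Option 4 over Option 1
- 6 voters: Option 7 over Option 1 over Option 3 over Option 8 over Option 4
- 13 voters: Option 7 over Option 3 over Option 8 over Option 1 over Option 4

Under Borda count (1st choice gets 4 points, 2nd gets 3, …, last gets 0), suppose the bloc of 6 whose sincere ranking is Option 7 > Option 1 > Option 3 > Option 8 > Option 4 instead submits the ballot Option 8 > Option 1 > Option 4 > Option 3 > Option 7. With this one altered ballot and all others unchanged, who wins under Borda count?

Borda totals with the altered ballot: Option 3 57, Option 4 15, Option 8 59, Option 1 31, Option 7 58.
The switch changes the winner from Option 7 to Option 8.

Option 8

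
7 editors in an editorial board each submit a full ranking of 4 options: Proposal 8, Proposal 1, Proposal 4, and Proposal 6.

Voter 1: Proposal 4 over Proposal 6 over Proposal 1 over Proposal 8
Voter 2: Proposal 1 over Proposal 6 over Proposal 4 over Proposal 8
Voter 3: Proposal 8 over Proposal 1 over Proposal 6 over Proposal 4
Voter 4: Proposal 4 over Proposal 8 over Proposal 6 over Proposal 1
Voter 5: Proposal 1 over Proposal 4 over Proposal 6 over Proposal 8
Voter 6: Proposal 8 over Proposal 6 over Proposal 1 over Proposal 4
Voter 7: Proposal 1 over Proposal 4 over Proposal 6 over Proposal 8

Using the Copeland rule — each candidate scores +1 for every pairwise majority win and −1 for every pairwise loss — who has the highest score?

Pairwise results:
  Proposal 8 vs Proposal 1: Proposal 1 wins 4–3.
  Proposal 8 vs Proposal 4: Proposal 4 wins 5–2.
  Proposal 8 vs Proposal 6: Proposal 6 wins 4–3.
  Proposal 1 vs Proposal 4: Proposal 1 wins 5–2.
  Proposal 1 vs Proposal 6: Proposal 1 wins 4–3.
  Proposal 4 vs Proposal 6: Proposal 4 wins 4–3.
Copeland scores (wins − losses):
  Proposal 8: 0 − 3 = -3
  Proposal 1: 3 − 0 = 3
  Proposal 4: 2 − 1 = 1
  Proposal 6: 1 − 2 = -1
Proposal 1 has the best Copeland score.

Proposal 1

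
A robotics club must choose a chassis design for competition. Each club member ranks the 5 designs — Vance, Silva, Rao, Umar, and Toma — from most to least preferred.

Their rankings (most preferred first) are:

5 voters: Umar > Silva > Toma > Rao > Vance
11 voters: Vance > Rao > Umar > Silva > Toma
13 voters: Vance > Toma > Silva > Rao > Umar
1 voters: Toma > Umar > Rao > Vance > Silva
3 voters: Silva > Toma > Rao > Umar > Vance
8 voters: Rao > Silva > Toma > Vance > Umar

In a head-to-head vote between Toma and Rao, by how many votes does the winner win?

Ballots ranking Toma above Rao: 5+13+1+3 = 22.
Ballots ranking Rao above Toma: 11+8 = 19.
Toma wins 22–19, a margin of 3.

3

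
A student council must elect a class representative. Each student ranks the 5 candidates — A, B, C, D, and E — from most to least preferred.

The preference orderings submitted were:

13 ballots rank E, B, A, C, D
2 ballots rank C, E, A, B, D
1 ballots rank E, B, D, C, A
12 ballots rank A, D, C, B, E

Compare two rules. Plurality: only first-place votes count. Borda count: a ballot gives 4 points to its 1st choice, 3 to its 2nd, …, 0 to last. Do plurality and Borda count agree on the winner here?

Plurality first-place counts: A 12, B 0, C 2, D 0, E 14 → E.
Borda totals: A 78, B 56, C 46, D 38, E 62 → A.
The two rules disagree: plurality picks E, Borda picks A.

No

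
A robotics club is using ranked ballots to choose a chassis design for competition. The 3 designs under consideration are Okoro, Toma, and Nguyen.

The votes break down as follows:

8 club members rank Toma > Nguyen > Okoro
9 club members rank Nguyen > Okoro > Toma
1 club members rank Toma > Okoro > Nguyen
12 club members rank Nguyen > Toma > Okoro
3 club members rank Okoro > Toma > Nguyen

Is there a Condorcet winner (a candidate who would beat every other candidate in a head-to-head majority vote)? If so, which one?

Nguyen

Head-to-head results (33 voters total):
Okoro vs Toma: Toma wins 21–12.
Okoro vs Nguyen: Nguyen wins 29–4.
Toma vs Nguyen: Nguyen wins 21–12.
Nguyen beats each rival — Okoro (29–4), Toma (21–12) — so Nguyen is the Condorcet winner.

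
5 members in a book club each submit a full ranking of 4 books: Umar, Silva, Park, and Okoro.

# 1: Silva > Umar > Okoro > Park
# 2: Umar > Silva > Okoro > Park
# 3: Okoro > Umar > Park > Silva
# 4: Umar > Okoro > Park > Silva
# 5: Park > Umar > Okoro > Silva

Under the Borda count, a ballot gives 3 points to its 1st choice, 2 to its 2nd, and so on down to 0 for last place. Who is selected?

Borda scores:
  Umar: 2 + 3 + 2 + 3 + 2 = 12
  Silva: 3 + 2 + 0 + 0 + 0 = 5
  Park: 0 + 0 + 1 + 1 + 3 = 5
  Okoro: 1 + 1 + 3 + 2 + 1 = 8
Umar has the highest total.

Umar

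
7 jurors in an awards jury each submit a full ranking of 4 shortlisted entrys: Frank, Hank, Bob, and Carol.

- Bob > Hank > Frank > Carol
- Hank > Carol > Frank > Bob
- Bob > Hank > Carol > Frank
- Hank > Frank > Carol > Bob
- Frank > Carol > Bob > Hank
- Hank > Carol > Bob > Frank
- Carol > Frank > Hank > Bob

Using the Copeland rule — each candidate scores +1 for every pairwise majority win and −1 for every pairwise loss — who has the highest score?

Hank

Pairwise results:
  Frank vs Hank: Hank wins 5–2.
  Frank vs Bob: Frank wins 4–3.
  Frank vs Carol: Carol wins 4–3.
  Hank vs Bob: Hank wins 4–3.
  Hank vs Carol: Hank wins 5–2.
  Bob vs Carol: Carol wins 5–2.
Copeland scores (wins − losses):
  Frank: 1 − 2 = -1
  Hank: 3 − 0 = 3
  Bob: 0 − 3 = -3
  Carol: 2 − 1 = 1
Hank has the best Copeland score.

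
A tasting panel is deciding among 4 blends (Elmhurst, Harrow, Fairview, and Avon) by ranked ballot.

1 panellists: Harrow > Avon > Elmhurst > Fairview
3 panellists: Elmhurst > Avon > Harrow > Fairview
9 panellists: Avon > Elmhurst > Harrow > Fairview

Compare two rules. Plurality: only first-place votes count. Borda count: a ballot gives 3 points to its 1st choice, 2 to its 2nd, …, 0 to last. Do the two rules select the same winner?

Plurality first-place counts: Elmhurst 3, Harrow 1, Fairview 0, Avon 9 → Avon.
Borda totals: Elmhurst 28, Harrow 15, Fairview 0, Avon 35 → Avon.
The two rules agree on Avon.

Yes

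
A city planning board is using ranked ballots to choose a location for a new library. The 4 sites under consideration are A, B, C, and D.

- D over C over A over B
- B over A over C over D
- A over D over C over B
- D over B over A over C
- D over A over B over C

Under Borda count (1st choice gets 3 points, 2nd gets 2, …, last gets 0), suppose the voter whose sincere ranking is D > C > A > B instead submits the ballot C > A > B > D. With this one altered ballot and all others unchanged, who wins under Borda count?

A

Borda totals with the altered ballot: A 10, B 7, C 5, D 8.
The switch changes the winner from D to A.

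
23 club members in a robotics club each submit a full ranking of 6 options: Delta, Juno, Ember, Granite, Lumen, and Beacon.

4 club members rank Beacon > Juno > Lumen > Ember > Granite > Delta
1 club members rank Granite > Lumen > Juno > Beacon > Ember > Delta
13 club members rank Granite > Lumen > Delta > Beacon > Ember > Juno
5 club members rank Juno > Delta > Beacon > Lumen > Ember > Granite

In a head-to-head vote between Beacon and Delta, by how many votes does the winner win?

13

Ballots ranking Beacon above Delta: 4+1 = 5.
Ballots ranking Delta above Beacon: 13+5 = 18.
Delta wins 18–5, a margin of 13.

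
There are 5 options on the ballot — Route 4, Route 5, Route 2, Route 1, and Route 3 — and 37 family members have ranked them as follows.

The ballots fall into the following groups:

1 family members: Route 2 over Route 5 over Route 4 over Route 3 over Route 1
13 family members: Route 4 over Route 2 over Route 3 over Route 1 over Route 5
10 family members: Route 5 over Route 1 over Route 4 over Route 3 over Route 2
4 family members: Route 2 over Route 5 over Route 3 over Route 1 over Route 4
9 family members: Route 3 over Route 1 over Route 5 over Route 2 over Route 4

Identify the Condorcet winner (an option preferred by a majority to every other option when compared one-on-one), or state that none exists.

Head-to-head results (37 voters total):
Route 4 vs Route 5: Route 5 wins 24–13.
Route 4 vs Route 2: Route 4 wins 23–14.
Route 4 vs Route 1: Route 1 wins 23–14.
Route 4 vs Route 3: Route 4 wins 24–13.
Route 5 vs Route 2: Route 5 wins 19–18.
Route 5 vs Route 1: Route 1 wins 22–15.
Route 5 vs Route 3: Route 3 wins 22–15.
Route 2 vs Route 1: Route 1 wins 19–18.
Route 2 vs Route 3: Route 3 wins 19–18.
Route 1 vs Route 3: Route 3 wins 27–10.
No candidate beats all others: Route 4 beats Route 3 beats Route 5 beats Route 4, a majority cycle.

There is no Condorcet winner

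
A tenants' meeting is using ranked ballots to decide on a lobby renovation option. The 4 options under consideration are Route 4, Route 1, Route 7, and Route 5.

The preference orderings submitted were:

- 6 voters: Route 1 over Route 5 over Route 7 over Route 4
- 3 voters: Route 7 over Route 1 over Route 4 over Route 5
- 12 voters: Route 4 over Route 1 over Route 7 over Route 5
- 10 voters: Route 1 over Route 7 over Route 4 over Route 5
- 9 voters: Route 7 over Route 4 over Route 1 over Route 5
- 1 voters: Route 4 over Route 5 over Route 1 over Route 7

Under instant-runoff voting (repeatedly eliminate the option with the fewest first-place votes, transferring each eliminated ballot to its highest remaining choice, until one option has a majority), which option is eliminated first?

Route 5

Round 1: Route 1 16, Route 4 13, Route 7 12, Route 5 0. Route 5 has the fewest and is eliminated.
Round 2: Route 1 16, Route 4 13, Route 7 12. Route 7 has the fewest and is eliminated.
Round 3: Route 4 22, Route 1 19. Route 4 has a majority.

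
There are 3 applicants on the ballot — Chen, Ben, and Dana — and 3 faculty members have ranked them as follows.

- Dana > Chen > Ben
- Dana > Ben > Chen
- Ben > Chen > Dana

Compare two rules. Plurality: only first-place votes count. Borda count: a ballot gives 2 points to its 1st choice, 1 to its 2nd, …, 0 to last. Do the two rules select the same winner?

Plurality first-place counts: Chen 0, Ben 1, Dana 2 → Dana.
Borda totals: Chen 2, Ben 3, Dana 4 → Dana.
The two rules agree on Dana.

Yes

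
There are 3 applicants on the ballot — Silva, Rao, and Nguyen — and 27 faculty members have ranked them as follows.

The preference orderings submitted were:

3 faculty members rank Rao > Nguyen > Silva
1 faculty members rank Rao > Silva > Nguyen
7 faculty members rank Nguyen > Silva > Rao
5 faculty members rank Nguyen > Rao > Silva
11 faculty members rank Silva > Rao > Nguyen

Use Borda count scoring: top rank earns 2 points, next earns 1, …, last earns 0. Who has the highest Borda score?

Borda scores:
  Silva: 3·0 + 1 + 7·1 + 5·0 + 11·2 = 30
  Rao: 3·2 + 2 + 7·0 + 5·1 + 11·1 = 24
  Nguyen: 3·1 + 0 + 7·2 + 5·2 + 11·0 = 27
Silva has the highest total.

Silva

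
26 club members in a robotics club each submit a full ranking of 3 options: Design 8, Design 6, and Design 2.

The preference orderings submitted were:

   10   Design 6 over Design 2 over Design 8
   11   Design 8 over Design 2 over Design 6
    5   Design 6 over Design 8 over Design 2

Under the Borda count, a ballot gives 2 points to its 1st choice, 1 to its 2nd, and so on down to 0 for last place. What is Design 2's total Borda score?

Borda scores:
  Design 8: 10·0 + 11·2 + 5·1 = 27
  Design 6: 10·2 + 11·0 + 5·2 = 30
  Design 2: 10·1 + 11·1 + 5·0 = 21

21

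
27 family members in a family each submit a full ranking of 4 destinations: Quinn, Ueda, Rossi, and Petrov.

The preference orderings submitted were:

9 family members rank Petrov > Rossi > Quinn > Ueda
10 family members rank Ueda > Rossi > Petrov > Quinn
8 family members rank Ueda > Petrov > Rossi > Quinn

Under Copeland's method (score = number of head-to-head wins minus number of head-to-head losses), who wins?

Ueda

Pairwise results:
  Quinn vs Ueda: Ueda wins 18–9.
  Quinn vs Rossi: Rossi wins 27–0.
  Quinn vs Petrov: Petrov wins 27–0.
  Ueda vs Rossi: Ueda wins 18–9.
  Ueda vs Petrov: Ueda wins 18–9.
  Rossi vs Petrov: Petrov wins 17–10.
Copeland scores (wins − losses):
  Quinn: 0 − 3 = -3
  Ueda: 3 − 0 = 3
  Rossi: 1 − 2 = -1
  Petrov: 2 − 1 = 1
Ueda has the best Copeland score.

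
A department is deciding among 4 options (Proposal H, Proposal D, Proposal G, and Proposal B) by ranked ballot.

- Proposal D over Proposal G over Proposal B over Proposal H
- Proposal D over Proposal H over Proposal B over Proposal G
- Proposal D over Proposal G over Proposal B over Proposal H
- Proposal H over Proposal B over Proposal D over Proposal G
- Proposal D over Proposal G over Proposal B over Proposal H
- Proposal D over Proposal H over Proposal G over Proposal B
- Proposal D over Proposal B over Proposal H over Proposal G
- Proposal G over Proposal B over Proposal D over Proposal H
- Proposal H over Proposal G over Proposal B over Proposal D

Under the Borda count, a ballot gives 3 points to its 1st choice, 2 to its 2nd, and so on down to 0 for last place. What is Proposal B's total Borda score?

Borda scores:
  Proposal H: 0 + 2 + 0 + 3 + 0 + 2 + 1 + 0 + 3 = 11
  Proposal D: 3 + 3 + 3 + 1 + 3 + 3 + 3 + 1 + 0 = 20
  Proposal G: 2 + 0 + 2 + 0 + 2 + 1 + 0 + 3 + 2 = 12
  Proposal B: 1 + 1 + 1 + 2 + 1 + 0 + 2 + 2 + 1 = 11

11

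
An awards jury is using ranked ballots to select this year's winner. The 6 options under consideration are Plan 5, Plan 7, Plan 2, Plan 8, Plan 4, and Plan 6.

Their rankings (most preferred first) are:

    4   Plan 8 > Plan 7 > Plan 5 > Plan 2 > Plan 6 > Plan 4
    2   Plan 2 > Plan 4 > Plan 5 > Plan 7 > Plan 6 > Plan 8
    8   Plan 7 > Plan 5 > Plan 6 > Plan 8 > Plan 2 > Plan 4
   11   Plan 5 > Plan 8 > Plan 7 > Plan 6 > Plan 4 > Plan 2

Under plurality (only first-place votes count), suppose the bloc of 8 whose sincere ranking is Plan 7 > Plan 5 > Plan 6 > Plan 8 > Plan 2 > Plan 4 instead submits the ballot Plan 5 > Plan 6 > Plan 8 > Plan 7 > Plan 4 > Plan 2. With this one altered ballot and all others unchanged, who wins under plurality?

First-place totals with the altered ballot: Plan 5 19, Plan 7 0, Plan 2 2, Plan 8 4, Plan 4 0, Plan 6 0.
The winner is unchanged: still Plan 5.

Plan 5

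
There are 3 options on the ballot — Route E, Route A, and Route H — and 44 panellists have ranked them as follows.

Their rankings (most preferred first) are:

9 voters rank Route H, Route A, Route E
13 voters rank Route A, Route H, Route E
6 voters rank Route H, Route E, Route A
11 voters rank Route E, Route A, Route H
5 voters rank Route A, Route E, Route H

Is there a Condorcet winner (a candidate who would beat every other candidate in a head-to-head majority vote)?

Yes

Head-to-head results (44 voters total):
Route E vs Route A: Route A wins 27–17.
Route E vs Route H: Route H wins 28–16.
Route A vs Route H: Route A wins 29–15.
Route A beats each rival — Route E (27–17), Route H (29–15) — so Route A is the Condorcet winner.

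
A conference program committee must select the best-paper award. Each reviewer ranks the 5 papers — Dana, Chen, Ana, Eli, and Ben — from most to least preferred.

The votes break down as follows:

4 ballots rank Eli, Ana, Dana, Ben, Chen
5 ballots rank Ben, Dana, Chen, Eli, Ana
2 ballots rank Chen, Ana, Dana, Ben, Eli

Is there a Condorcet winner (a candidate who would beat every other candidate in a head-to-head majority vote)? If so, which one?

Head-to-head results (11 voters total):
Dana vs Chen: Dana wins 9–2.
Dana vs Ana: Ana wins 6–5.
Dana vs Eli: Dana wins 7–4.
Dana vs Ben: Dana wins 6–5.
Chen vs Ana: Chen wins 7–4.
Chen vs Eli: Chen wins 7–4.
Chen vs Ben: Ben wins 9–2.
Ana vs Eli: Eli wins 9–2.
Ana vs Ben: Ana wins 6–5.
Eli vs Ben: Ben wins 7–4.
No candidate beats all others: Dana beats Chen beats Ana beats Dana, a majority cycle.

None — there is no Condorcet winner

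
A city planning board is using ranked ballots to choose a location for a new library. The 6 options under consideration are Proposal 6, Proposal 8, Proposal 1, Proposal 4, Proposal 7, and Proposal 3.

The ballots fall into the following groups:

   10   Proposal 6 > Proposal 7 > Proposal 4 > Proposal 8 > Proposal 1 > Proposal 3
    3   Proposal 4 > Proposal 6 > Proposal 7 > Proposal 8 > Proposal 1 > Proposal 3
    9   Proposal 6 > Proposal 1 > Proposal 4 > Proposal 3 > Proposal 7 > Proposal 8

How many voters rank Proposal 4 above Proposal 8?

Ballots ranking Proposal 4 above Proposal 8: 10+3+9 = 22.
Ballots ranking Proposal 8 above Proposal 4: 0.
So 22 of 22 voters prefer Proposal 4 to Proposal 8.

22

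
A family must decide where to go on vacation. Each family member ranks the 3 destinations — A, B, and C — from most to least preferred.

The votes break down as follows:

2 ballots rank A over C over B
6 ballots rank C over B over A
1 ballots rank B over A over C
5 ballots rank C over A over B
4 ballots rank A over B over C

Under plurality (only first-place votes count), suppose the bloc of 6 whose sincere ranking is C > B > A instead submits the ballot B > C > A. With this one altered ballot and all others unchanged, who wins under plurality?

B

First-place totals with the altered ballot: A 6, B 7, C 5.
The switch changes the winner from C to B.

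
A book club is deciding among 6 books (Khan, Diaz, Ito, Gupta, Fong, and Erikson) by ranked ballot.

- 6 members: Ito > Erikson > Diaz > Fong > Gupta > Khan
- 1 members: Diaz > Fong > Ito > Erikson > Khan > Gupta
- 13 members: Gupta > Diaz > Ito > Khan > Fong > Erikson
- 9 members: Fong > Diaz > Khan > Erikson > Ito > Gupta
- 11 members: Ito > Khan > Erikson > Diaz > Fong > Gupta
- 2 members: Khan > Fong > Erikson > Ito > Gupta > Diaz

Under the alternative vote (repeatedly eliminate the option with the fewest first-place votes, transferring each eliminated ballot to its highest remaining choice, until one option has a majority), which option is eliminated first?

Erikson

Round 1: Ito 17, Gupta 13, Fong 9, Khan 2, Diaz 1, Erikson 0. Erikson has the fewest and is eliminated.
Round 2: Ito 17, Gupta 13, Fong 9, Khan 2, Diaz 1. Diaz has the fewest and is eliminated.
Round 3: Ito 17, Gupta 13, Fong 10, Khan 2. Khan has the fewest and is eliminated.
Round 4: Ito 17, Gupta 13, Fong 12. Fong has the fewest and is eliminated.
Round 5: Ito 29, Gupta 13. Ito has a majority.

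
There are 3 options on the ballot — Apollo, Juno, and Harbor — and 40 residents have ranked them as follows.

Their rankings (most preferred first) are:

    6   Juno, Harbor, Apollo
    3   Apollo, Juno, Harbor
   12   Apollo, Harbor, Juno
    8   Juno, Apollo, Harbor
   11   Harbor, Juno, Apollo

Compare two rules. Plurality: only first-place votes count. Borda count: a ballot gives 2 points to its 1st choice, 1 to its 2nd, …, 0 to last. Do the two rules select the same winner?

No

Plurality first-place counts: Apollo 15, Juno 14, Harbor 11 → Apollo.
Borda totals: Apollo 38, Juno 42, Harbor 40 → Juno.
The two rules disagree: plurality picks Apollo, Borda picks Juno.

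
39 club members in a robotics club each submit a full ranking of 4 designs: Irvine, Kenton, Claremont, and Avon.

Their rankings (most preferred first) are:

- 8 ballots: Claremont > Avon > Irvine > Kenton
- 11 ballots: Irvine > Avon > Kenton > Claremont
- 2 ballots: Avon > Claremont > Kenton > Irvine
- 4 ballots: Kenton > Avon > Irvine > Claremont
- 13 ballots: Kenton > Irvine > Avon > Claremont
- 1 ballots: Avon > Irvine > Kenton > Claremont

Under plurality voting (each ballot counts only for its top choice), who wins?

Kenton

First-place vote totals:
  Irvine: 11
  Kenton: 17
  Claremont: 8
  Avon: 3
Kenton has the most first-place votes.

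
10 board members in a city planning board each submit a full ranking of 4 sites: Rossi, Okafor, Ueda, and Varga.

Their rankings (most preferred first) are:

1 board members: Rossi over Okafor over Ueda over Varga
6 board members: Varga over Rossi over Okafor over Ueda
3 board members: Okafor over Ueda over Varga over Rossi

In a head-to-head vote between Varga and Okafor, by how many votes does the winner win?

2

Ballots ranking Varga above Okafor: 6.
Ballots ranking Okafor above Varga: 1+3 = 4.
Varga wins 6–4, a margin of 2.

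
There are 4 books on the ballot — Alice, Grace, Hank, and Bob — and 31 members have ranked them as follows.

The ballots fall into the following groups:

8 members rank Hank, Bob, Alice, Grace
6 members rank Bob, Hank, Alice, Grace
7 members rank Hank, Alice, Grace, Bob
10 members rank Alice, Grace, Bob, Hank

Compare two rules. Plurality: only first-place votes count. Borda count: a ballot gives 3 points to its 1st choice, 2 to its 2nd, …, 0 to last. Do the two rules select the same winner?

Plurality first-place counts: Alice 10, Grace 0, Hank 15, Bob 6 → Hank.
Borda totals: Alice 58, Grace 27, Hank 57, Bob 44 → Alice.
The two rules disagree: plurality picks Hank, Borda picks Alice.

No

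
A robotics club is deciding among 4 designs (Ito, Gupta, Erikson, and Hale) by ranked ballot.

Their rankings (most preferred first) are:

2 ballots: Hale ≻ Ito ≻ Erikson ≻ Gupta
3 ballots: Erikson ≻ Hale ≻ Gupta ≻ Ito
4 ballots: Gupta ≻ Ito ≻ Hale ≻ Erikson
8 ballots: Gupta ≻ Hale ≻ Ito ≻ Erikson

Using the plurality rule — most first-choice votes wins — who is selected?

First-place vote totals:
  Ito: 0
  Gupta: 12
  Erikson: 3
  Hale: 2
Gupta has the most first-place votes.

Gupta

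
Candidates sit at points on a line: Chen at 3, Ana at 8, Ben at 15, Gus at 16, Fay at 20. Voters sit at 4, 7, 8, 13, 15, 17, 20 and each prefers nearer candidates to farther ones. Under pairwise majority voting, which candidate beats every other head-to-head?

With single-peaked preferences on a line, the Condorcet winner is the candidate closest to the median voter.
The median voter (position 13) is closest to Ben at 15.
Check: Ben vs Ana — voters closer to Ben: 4 of 7.

Ben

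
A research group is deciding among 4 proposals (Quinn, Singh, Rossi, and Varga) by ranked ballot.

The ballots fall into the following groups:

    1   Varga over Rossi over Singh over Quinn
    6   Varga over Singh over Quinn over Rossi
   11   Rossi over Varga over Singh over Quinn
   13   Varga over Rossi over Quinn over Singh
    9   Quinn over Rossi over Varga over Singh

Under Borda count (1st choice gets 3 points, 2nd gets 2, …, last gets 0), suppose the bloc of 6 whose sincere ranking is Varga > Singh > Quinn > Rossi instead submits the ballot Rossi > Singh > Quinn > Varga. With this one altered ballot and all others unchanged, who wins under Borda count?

Borda totals with the altered ballot: Quinn 46, Singh 24, Rossi 97, Varga 73.
The switch changes the winner from Varga to Rossi.

Rossi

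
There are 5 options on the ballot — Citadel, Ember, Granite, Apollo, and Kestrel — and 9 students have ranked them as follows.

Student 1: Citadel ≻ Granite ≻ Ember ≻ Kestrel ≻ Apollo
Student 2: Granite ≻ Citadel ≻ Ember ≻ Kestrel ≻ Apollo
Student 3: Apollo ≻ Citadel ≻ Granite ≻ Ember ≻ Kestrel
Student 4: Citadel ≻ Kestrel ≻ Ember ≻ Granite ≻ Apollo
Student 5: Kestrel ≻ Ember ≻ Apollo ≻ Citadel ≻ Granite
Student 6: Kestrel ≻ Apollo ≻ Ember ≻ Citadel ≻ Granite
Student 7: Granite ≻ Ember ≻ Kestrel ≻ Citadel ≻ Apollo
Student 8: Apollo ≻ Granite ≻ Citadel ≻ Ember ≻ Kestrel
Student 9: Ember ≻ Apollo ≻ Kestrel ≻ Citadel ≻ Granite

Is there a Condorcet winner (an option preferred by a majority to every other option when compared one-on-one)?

Head-to-head results (9 voters total):
Citadel vs Ember: Citadel wins 5–4.
Citadel vs Granite: Citadel wins 6–3.
Citadel vs Apollo: Apollo wins 5–4.
Citadel vs Kestrel: Citadel wins 5–4.
Ember vs Granite: Granite wins 5–4.
Ember vs Apollo: Ember wins 6–3.
Ember vs Kestrel: Ember wins 6–3.
Granite vs Apollo: Apollo wins 5–4.
Granite vs Kestrel: Granite wins 5–4.
Apollo vs Kestrel: Kestrel wins 6–3.
No candidate beats all others: Citadel beats Ember beats Apollo beats Citadel, a majority cycle.

No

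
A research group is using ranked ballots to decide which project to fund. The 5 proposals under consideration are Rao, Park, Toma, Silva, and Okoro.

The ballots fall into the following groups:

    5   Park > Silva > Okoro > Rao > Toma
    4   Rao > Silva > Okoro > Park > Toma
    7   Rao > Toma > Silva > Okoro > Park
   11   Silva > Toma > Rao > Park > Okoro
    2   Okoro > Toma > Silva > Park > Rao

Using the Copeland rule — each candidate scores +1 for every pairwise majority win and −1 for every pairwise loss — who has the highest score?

Pairwise results:
  Rao vs Park: Rao wins 22–7.
  Rao vs Toma: Rao wins 16–13.
  Rao vs Silva: Silva wins 18–11.
  Rao vs Okoro: Rao wins 22–7.
  Park vs Toma: Toma wins 20–9.
  Park vs Silva: Silva wins 24–5.
  Park vs Okoro: Park wins 16–13.
  Toma vs Silva: Silva wins 20–9.
  Toma vs Okoro: Toma wins 18–11.
  Silva vs Okoro: Silva wins 27–2.
Copeland scores (wins − losses):
  Rao: 3 − 1 = 2
  Park: 1 − 3 = -2
  Toma: 2 − 2 = 0
  Silva: 4 − 0 = 4
  Okoro: 0 − 4 = -4
Silva has the best Copeland score.

Silva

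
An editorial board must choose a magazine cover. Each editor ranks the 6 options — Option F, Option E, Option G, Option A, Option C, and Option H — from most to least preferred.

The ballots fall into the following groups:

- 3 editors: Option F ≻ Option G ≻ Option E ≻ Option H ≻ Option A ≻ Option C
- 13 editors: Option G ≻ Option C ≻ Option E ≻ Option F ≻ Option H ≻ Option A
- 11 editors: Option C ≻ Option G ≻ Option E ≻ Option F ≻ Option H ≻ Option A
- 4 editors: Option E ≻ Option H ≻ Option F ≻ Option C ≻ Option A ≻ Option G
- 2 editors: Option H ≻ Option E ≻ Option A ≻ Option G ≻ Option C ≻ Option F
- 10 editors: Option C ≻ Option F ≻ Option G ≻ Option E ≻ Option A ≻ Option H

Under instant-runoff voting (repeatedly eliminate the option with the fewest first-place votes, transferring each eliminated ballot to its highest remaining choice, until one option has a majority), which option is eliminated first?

Option A

Round 1: Option C 21, Option G 13, Option E 4, Option F 3, Option H 2, Option A 0. Option A has the fewest and is eliminated.
Round 2: Option C 21, Option G 13, Option E 4, Option F 3, Option H 2. Option H has the fewest and is eliminated.
Round 3: Option C 21, Option G 13, Option E 6, Option F 3. Option F has the fewest and is eliminated.
Round 4: Option C 21, Option G 16, Option E 6. Option E has the fewest and is eliminated.
Round 5: Option C 25, Option G 18. Option C has a majority.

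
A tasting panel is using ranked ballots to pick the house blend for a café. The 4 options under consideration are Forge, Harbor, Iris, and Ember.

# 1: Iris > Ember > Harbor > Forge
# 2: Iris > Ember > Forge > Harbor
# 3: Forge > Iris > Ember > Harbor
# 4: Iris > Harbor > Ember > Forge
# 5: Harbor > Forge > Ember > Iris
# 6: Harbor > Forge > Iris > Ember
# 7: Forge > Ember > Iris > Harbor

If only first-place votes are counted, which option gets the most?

Iris

First-place vote totals:
  Forge: 2
  Harbor: 2
  Iris: 3
  Ember: 0
Iris has the most first-place votes.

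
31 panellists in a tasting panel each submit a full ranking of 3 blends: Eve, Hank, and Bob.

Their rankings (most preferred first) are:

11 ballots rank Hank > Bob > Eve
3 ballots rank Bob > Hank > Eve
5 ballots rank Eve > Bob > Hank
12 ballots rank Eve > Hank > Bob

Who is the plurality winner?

First-place vote totals:
  Eve: 17
  Hank: 11
  Bob: 3
Eve has the most first-place votes.

Eve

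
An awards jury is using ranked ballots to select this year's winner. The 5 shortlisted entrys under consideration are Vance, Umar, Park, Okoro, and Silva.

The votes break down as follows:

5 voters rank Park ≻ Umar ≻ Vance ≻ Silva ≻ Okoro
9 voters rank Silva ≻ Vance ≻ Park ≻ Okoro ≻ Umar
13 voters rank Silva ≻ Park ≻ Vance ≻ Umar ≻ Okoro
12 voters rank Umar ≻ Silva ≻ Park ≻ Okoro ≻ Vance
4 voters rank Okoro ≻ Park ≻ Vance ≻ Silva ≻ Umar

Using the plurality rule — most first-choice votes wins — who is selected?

Silva

First-place vote totals:
  Vance: 0
  Umar: 12
  Park: 5
  Okoro: 4
  Silva: 22
Silva has the most first-place votes.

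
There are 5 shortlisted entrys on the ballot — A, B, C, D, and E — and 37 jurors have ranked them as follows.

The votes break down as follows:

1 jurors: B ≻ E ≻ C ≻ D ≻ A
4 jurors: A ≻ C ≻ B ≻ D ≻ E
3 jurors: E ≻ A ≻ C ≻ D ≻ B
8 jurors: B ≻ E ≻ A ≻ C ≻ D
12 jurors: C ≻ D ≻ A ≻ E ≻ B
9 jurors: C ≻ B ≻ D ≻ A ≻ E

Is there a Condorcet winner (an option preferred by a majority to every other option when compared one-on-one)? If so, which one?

C

Head-to-head results (37 voters total):
A vs B: A wins 19–18.
A vs C: C wins 22–15.
A vs D: D wins 22–15.
A vs E: A wins 25–12.
B vs C: C wins 28–9.
B vs D: B wins 22–15.
B vs E: B wins 22–15.
C vs D: C wins 37–0.
C vs E: C wins 25–12.
D vs E: D wins 25–12.
C beats each rival — A (22–15), B (28–9), D (37–0), E (25–12) — so C is the Condorcet winner.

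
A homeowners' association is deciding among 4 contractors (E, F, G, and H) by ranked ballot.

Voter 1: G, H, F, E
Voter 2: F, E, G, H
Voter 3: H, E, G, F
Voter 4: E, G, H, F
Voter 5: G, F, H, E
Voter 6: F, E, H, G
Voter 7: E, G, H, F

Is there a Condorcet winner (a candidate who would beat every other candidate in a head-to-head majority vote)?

No

Head-to-head results (7 voters total):
E vs F: F wins 4–3.
E vs G: E wins 5–2.
E vs H: E wins 4–3.
F vs G: G wins 5–2.
F vs H: H wins 4–3.
G vs H: G wins 5–2.
No candidate beats all others: E beats G beats F beats E, a majority cycle.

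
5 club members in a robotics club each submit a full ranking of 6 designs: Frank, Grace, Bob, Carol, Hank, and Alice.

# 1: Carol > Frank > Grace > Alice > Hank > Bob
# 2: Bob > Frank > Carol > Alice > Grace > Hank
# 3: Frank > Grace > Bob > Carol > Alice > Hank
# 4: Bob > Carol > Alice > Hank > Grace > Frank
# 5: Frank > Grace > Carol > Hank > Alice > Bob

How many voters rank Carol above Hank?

5

Ballots ranking Carol above Hank: 5.
Ballots ranking Hank above Carol: 0.
So 5 of 5 voters prefer Carol to Hank.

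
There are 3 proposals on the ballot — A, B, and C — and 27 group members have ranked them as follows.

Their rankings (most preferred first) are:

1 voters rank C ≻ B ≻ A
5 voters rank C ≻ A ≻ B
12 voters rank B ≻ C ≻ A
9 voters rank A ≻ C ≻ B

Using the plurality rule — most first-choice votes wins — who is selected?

First-place vote totals:
  A: 9
  B: 12
  C: 6
B has the most first-place votes.

B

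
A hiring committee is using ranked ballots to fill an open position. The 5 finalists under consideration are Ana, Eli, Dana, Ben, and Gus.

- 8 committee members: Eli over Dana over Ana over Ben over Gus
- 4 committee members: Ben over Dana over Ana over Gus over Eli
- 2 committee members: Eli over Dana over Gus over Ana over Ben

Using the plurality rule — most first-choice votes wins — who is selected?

First-place vote totals:
  Ana: 0
  Eli: 10
  Dana: 0
  Ben: 4
  Gus: 0
Eli has the most first-place votes.

Eli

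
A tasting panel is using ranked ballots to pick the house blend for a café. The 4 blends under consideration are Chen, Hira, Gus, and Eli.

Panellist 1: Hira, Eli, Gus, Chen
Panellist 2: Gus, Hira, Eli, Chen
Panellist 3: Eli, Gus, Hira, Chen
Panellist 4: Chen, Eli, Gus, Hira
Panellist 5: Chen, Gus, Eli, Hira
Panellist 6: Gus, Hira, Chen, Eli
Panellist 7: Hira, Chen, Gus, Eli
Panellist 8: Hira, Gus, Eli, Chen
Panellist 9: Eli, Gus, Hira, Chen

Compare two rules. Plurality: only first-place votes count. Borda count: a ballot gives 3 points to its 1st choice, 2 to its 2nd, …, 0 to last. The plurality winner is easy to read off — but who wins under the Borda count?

Gus

Plurality first-place counts: Chen 2, Hira 3, Gus 2, Eli 2 → Hira.
Borda totals: Chen 9, Hira 15, Gus 17, Eli 13 → Gus.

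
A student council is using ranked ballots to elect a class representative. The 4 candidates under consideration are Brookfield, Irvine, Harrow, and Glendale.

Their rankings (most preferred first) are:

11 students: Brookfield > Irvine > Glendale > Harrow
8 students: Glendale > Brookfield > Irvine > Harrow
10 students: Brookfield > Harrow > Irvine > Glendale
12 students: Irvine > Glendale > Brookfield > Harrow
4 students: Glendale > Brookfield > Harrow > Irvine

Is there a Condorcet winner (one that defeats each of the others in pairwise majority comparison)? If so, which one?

None — there is no Condorcet winner

Head-to-head results (45 voters total):
Brookfield vs Irvine: Brookfield wins 33–12.
Brookfield vs Harrow: Brookfield wins 45–0.
Brookfield vs Glendale: Glendale wins 24–21.
Irvine vs Harrow: Irvine wins 31–14.
Irvine vs Glendale: Irvine wins 33–12.
Harrow vs Glendale: Glendale wins 35–10.
No candidate beats all others: Brookfield beats Irvine beats Glendale beats Brookfield, a majority cycle.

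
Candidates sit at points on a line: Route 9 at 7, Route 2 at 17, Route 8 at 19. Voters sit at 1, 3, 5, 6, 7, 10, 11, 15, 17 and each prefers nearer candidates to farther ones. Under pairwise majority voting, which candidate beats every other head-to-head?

With single-peaked preferences on a line, the Condorcet winner is the candidate closest to the median voter.
The median voter (position 7) is closest to Route 9 at 7.
Check: Route 9 vs Route 2 — voters closer to Route 9: 7 of 9.

Route 9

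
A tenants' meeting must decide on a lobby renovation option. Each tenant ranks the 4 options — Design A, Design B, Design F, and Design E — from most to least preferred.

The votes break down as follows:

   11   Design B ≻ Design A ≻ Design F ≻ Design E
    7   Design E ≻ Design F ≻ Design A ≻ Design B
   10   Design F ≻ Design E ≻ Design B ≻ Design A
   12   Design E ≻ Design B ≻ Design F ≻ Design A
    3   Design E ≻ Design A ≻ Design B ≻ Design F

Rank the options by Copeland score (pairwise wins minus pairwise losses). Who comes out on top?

Pairwise results:
  Design A vs Design B: Design B wins 33–10.
  Design A vs Design F: Design F wins 29–14.
  Design A vs Design E: Design E wins 32–11.
  Design B vs Design F: Design B wins 26–17.
  Design B vs Design E: Design E wins 32–11.
  Design F vs Design E: Design E wins 22–21.
Copeland scores (wins − losses):
  Design A: 0 − 3 = -3
  Design B: 2 − 1 = 1
  Design F: 1 − 2 = -1
  Design E: 3 − 0 = 3
Design E has the best Copeland score.

Design E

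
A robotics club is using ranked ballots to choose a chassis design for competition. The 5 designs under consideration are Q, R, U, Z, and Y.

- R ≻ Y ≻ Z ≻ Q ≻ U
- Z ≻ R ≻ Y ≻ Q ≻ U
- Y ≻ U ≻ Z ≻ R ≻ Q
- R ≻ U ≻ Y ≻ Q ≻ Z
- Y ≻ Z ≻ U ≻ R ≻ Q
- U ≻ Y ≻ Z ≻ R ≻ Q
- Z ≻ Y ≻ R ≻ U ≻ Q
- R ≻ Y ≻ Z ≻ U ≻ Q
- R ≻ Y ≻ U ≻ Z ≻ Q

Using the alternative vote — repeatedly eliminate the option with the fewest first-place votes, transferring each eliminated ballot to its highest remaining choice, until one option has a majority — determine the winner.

R

Round 1: R 4, Z 2, Y 2, U 1, Q 0. Q has the fewest and is eliminated.
Round 2: R 4, Z 2, Y 2, U 1. U has the fewest and is eliminated.
Round 3: R 4, Y 3, Z 2. Z has the fewest and is eliminated.
Round 4: R 5, Y 4. R has a majority.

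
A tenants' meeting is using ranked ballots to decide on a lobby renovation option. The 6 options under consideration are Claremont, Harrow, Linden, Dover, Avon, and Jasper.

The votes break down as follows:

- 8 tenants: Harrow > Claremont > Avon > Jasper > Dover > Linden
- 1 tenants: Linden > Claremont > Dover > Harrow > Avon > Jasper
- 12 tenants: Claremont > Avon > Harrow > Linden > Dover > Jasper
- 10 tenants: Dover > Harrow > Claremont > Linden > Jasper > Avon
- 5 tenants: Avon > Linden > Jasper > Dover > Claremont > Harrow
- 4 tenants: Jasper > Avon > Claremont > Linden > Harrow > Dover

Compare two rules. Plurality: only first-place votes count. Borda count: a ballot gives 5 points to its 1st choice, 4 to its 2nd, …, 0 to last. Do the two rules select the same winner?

Plurality first-place counts: Claremont 12, Harrow 8, Linden 1, Dover 10, Avon 5, Jasper 4 → Claremont.
Borda totals: Claremont 143, Harrow 122, Linden 77, Dover 83, Avon 114, Jasper 61 → Claremont.
The two rules agree on Claremont.

Yes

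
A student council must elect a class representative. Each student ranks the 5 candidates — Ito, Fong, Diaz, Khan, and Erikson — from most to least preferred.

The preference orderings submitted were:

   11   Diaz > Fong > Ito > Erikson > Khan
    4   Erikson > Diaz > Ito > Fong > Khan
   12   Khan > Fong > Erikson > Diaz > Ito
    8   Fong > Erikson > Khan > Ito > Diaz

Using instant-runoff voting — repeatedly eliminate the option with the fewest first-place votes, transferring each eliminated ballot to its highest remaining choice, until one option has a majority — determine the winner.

Khan

Round 1: Khan 12, Diaz 11, Fong 8, Erikson 4, Ito 0. Ito has the fewest and is eliminated.
Round 2: Khan 12, Diaz 11, Fong 8, Erikson 4. Erikson has the fewest and is eliminated.
Round 3: Diaz 15, Khan 12, Fong 8. Fong has the fewest and is eliminated.
Round 4: Khan 20, Diaz 15. Khan has a majority.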